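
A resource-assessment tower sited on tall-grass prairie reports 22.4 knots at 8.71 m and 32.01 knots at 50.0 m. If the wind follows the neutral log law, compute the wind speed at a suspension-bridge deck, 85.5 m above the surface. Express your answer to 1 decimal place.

Log law: V ∝ ln(z/z₀). From the pair, with r = V₁/V₂ = 0.69978,
ln z₀ = (ln z₁ − r·ln z₂)/(1 − r) = (2.1645 − 0.69978×3.9120)/0.30022 = -1.9089 → z₀ = 0.1482 m
V₃ = V₁ · ln(z₃/z₀)/ln(z₁/z₀) = 22.4 × 6.3574/4.0734 = 34.9602 knots

35.0 knots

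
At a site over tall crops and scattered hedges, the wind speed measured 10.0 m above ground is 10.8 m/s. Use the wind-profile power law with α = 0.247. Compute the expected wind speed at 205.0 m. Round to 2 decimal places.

22.77 m/s

Power-law profile: V₂ = V₁ · (z₂/z₁)^α
V₂ = 10.8 × (205.0/10.0)^0.247 = 10.8 × (20.5000)^0.247
    = 10.8 × 2.1086 = 22.7734 m/s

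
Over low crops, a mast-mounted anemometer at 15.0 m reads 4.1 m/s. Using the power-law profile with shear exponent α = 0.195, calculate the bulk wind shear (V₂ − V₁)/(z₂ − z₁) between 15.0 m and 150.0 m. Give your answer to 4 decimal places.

0.0172 m/s/m

Power law: V₂ = V₁ · (z₂/z₁)^α = 4.1 × (10.0000)^0.195 = 6.4237 m/s
ΔV/Δz = (6.4237 − 4.1)/(150.0 − 15.0) = 2.3237/135.0000 = 0.01721 m/s/m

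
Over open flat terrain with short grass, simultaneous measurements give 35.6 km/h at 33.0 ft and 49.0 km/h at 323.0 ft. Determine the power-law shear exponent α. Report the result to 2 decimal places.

α ≈ 0.14

Power law: V₂/V₁ = (z₂/z₁)^α ⇒ α = ln(V₂/V₁) / ln(z₂/z₁)
α = ln(49.0/35.6) / ln(323.0/33.0) = ln(1.3764) / ln(9.7879)
  = 0.31947 / 2.28114 = 0.14005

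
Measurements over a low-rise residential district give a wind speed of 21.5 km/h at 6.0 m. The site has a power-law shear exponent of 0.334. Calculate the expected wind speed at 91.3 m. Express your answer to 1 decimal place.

Power-law profile: V₂ = V₁ · (z₂/z₁)^α
V₂ = 21.5 × (91.3/6.0)^0.334 = 21.5 × (15.2167)^0.334
    = 21.5 × 2.4825 = 53.3744 km/h

53.4 km/h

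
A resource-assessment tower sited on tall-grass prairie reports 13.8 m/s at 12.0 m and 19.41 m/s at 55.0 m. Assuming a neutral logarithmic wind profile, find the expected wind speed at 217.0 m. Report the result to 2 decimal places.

24.47 m/s

Log law: V ∝ ln(z/z₀). From the pair, with r = V₁/V₂ = 0.71097,
ln z₀ = (ln z₁ − r·ln z₂)/(1 − r) = (2.4849 − 0.71097×4.0073)/0.28903 = -1.2601 → z₀ = 0.2836 m
V₃ = V₁ · ln(z₃/z₀)/ln(z₁/z₀) = 13.8 × 6.6400/3.7450 = 24.4678 m/s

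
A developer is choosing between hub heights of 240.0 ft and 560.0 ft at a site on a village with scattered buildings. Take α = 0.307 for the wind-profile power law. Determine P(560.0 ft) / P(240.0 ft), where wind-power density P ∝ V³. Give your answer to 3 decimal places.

Speed ratio: V_B/V_A = (z_B/z_A)^α = (560.0/240.0)^0.307 = (2.3333)^0.307 = 1.29709
Power-density ratio: P_B/P_A = (V_B/V_A)³ = (1.29709)³ = 2.18226

2.182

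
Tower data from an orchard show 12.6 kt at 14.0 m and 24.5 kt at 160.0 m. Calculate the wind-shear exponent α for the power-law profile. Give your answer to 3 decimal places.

α ≈ 0.273

Power law: V₂/V₁ = (z₂/z₁)^α ⇒ α = ln(V₂/V₁) / ln(z₂/z₁)
α = ln(24.5/12.6) / ln(160.0/14.0) = ln(1.9444) / ln(11.4286)
  = 0.66498 / 2.43612 = 0.27297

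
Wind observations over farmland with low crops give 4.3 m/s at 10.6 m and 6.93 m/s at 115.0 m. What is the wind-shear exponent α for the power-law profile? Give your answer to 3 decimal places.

α ≈ 0.200

Power law: V₂/V₁ = (z₂/z₁)^α ⇒ α = ln(V₂/V₁) / ln(z₂/z₁)
α = ln(6.93/4.3) / ln(115.0/10.6) = ln(1.6116) / ln(10.8491)
  = 0.47724 / 2.38408 = 0.20018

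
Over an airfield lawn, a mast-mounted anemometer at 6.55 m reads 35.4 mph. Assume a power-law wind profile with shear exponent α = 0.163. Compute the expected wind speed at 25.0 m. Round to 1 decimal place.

Power-law profile: V₂ = V₁ · (z₂/z₁)^α
V₂ = 35.4 × (25.0/6.55)^0.163 = 35.4 × (3.8168)^0.163
    = 35.4 × 1.2440 = 44.0372 mph

44.0 mph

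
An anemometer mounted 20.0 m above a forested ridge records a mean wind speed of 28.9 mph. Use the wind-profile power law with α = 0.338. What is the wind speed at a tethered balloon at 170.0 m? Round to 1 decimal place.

Power-law profile: V₂ = V₁ · (z₂/z₁)^α
V₂ = 28.9 × (170.0/20.0)^0.338 = 28.9 × (8.5000)^0.338
    = 28.9 × 2.0613 = 59.5719 mph

59.6 mph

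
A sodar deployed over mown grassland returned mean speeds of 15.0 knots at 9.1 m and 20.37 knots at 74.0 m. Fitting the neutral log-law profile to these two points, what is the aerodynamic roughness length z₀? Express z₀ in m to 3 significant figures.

Log law: V(z) ∝ ln(z/z₀). With r = V₁/V₂ = 15.0/20.37 = 0.73638,
r · ln(z₂/z₀) = ln(z₁/z₀) ⇒ ln z₀ = (ln z₁ − r·ln z₂)/(1 − r)
ln z₀ = (2.20827 − 0.73638×4.30407) / 0.26362 = -3.6459
z₀ = exp(-3.6459) = 0.02610 m

z₀ ≈ 0.0261 m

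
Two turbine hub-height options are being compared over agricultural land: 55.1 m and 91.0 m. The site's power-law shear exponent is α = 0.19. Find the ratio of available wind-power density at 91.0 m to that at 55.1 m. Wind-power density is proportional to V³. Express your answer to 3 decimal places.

1.331

Speed ratio: V_B/V_A = (z_B/z_A)^α = (91.0/55.1)^0.19 = (1.6515)^0.19 = 1.10002
Power-density ratio: P_B/P_A = (V_B/V_A)³ = (1.10002)³ = 1.33106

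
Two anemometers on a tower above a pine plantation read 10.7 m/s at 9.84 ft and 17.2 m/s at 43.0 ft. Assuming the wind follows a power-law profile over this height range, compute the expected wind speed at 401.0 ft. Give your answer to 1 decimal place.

First find α: α = ln(V₂/V₁)/ln(z₂/z₁) = ln(17.2/10.7)/ln(43.0/9.84) = 0.47467/1.47474 = 0.3219
Extrapolate from 43.0 ft to 401.0 ft: V₃ = 17.2 × (401.0/43.0)^0.3219 = 17.2 × 2.0516 = 35.2883 m/s

35.3 m/s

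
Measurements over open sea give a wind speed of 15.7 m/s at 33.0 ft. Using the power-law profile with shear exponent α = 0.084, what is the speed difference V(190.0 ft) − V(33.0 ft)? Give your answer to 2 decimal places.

Power law: V₂ = V₁ · (z₂/z₁)^α = 15.7 × (5.7576)^0.084 = 18.1869 m/s
ΔV = 18.1869 − 15.7 = 2.4869 m/s

2.49 m/s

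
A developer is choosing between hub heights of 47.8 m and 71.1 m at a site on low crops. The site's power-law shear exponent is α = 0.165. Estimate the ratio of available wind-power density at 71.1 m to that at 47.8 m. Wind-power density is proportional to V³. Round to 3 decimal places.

Speed ratio: V_B/V_A = (z_B/z_A)^α = (71.1/47.8)^0.165 = (1.4874)^0.165 = 1.06771
Power-density ratio: P_B/P_A = (V_B/V_A)³ = (1.06771)³ = 1.21719

1.217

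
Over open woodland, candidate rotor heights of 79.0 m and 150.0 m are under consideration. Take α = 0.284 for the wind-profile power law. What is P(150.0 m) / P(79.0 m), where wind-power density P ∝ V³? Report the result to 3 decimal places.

1.727

Speed ratio: V_B/V_A = (z_B/z_A)^α = (150.0/79.0)^0.284 = (1.8987)^0.284 = 1.19973
Power-density ratio: P_B/P_A = (V_B/V_A)³ = (1.19973)³ = 1.72684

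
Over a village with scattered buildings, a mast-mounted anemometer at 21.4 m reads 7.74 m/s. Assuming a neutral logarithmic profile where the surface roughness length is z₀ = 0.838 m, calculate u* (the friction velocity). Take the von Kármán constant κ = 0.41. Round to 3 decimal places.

Log law: V(z) = (u*/κ) · ln(z/z₀) ⇒ u* = κ · V / ln(z/z₀)
u* = 0.41 × 7.74 / ln(21.4/0.838) = 0.41 × 7.74 / 3.2401
   = 3.1734 / 3.2401 = 0.9794 m/s

u* ≈ 0.979 m/s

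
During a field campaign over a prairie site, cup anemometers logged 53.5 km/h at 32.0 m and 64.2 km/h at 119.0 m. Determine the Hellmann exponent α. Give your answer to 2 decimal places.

α ≈ 0.14

Power law: V₂/V₁ = (z₂/z₁)^α ⇒ α = ln(V₂/V₁) / ln(z₂/z₁)
α = ln(64.2/53.5) / ln(119.0/32.0) = ln(1.2000) / ln(3.7188)
  = 0.18232 / 1.31339 = 0.13882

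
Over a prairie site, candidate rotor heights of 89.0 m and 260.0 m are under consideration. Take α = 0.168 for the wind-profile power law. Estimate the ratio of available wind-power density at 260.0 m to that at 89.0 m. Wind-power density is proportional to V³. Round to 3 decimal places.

1.717

Speed ratio: V_B/V_A = (z_B/z_A)^α = (260.0/89.0)^0.168 = (2.9213)^0.168 = 1.19734
Power-density ratio: P_B/P_A = (V_B/V_A)³ = (1.19734)³ = 1.71654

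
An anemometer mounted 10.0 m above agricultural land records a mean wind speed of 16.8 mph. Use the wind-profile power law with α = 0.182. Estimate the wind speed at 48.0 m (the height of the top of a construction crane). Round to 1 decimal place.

22.4 mph

Power-law profile: V₂ = V₁ · (z₂/z₁)^α
V₂ = 16.8 × (48.0/10.0)^0.182 = 16.8 × (4.8000)^0.182
    = 16.8 × 1.3304 = 22.3509 mph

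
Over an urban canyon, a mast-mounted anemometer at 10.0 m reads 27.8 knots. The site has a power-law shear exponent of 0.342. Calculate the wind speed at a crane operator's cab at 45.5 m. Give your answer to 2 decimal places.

46.68 knots

Power-law profile: V₂ = V₁ · (z₂/z₁)^α
V₂ = 27.8 × (45.5/10.0)^0.342 = 27.8 × (4.5500)^0.342
    = 27.8 × 1.6790 = 46.6750 knots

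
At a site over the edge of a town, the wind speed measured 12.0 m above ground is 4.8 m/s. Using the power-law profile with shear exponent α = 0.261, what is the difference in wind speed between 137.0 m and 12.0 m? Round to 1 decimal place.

4.3 m/s

Power law: V₂ = V₁ · (z₂/z₁)^α = 4.8 × (11.4167)^0.261 = 9.0627 m/s
ΔV = 9.0627 − 4.8 = 4.2627 m/s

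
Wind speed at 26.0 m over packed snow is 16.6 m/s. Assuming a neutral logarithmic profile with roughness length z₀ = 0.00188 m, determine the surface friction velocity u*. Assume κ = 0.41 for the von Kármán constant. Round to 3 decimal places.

Log law: V(z) = (u*/κ) · ln(z/z₀) ⇒ u* = κ · V / ln(z/z₀)
u* = 0.41 × 16.6 / ln(26.0/0.00188) = 0.41 × 16.6 / 9.5346
   = 6.8060 / 9.5346 = 0.7138 m/s

u* ≈ 0.714 m/s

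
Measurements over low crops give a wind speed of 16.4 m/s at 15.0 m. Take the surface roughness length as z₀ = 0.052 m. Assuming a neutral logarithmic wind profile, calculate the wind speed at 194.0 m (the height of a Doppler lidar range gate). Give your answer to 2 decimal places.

Log law: V(z) ∝ ln(z/z₀), so V₂/V₁ = ln(z₂/z₀) / ln(z₁/z₀).
ln(194.0/0.052) = 8.2244, ln(15.0/0.052) = 5.6646
V₂ = 16.4 × 8.2244/5.6646 = 16.4 × 1.4519 = 23.8111 m/s

23.81 m/s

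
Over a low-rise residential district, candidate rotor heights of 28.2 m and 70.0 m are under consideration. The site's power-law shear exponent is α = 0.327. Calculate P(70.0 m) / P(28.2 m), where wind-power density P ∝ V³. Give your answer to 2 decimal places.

2.44

Speed ratio: V_B/V_A = (z_B/z_A)^α = (70.0/28.2)^0.327 = (2.4823)^0.327 = 1.34622
Power-density ratio: P_B/P_A = (V_B/V_A)³ = (1.34622)³ = 2.43976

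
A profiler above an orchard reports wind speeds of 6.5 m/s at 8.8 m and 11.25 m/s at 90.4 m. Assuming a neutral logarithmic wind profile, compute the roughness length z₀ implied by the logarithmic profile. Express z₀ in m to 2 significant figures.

Log law: V(z) ∝ ln(z/z₀). With r = V₁/V₂ = 6.5/11.25 = 0.57778,
r · ln(z₂/z₀) = ln(z₁/z₀) ⇒ ln z₀ = (ln z₁ − r·ln z₂)/(1 − r)
ln z₀ = (2.17475 − 0.57778×4.50424) / 0.42222 = -1.0130
z₀ = exp(-1.0130) = 0.3631 m

z₀ ≈ 0.36 m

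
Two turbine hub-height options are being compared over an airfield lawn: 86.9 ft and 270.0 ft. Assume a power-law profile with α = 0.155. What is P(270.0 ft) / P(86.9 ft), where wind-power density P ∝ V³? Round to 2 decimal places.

Speed ratio: V_B/V_A = (z_B/z_A)^α = (270.0/86.9)^0.155 = (3.1070)^0.155 = 1.19210
Power-density ratio: P_B/P_A = (V_B/V_A)³ = (1.19210)³ = 1.69410

1.69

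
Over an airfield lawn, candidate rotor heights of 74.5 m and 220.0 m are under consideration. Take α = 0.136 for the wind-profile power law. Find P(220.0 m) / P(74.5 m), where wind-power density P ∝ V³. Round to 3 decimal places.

Speed ratio: V_B/V_A = (z_B/z_A)^α = (220.0/74.5)^0.136 = (2.9530)^0.136 = 1.15866
Power-density ratio: P_B/P_A = (V_B/V_A)³ = (1.15866)³ = 1.55550

1.555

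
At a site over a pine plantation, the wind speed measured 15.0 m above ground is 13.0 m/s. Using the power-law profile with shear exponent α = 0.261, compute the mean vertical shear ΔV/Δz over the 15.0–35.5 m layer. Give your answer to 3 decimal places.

Power law: V₂ = V₁ · (z₂/z₁)^α = 13.0 × (2.3667)^0.261 = 16.2777 m/s
ΔV/Δz = (16.2777 − 13.0)/(35.5 − 15.0) = 3.2777/20.5000 = 0.15989 m/s/m

0.160 m/s/m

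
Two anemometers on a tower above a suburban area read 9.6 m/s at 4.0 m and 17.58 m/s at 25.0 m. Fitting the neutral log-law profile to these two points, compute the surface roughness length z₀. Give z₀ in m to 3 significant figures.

z₀ ≈ 0.441 m

Log law: V(z) ∝ ln(z/z₀). With r = V₁/V₂ = 9.6/17.58 = 0.54608,
r · ln(z₂/z₀) = ln(z₁/z₀) ⇒ ln z₀ = (ln z₁ − r·ln z₂)/(1 − r)
ln z₀ = (1.38629 − 0.54608×3.21888) / 0.45392 = -0.8183
z₀ = exp(-0.8183) = 0.4412 m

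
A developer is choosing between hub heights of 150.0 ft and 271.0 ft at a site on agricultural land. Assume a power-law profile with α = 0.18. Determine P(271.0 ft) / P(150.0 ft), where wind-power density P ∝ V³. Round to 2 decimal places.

Speed ratio: V_B/V_A = (z_B/z_A)^α = (271.0/150.0)^0.18 = (1.8067)^0.18 = 1.11234
Power-density ratio: P_B/P_A = (V_B/V_A)³ = (1.11234)³ = 1.37630

1.38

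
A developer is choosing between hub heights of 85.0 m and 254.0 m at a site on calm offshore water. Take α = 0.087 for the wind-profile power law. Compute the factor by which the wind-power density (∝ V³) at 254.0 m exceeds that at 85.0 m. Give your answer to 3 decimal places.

Speed ratio: V_B/V_A = (z_B/z_A)^α = (254.0/85.0)^0.087 = (2.9882)^0.087 = 1.09992
Power-density ratio: P_B/P_A = (V_B/V_A)³ = (1.09992)³ = 1.33071

1.331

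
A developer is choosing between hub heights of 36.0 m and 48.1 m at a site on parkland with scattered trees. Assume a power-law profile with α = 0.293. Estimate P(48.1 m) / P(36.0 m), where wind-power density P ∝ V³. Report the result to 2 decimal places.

Speed ratio: V_B/V_A = (z_B/z_A)^α = (48.1/36.0)^0.293 = (1.3361)^0.293 = 1.08861
Power-density ratio: P_B/P_A = (V_B/V_A)³ = (1.08861)³ = 1.29008

1.29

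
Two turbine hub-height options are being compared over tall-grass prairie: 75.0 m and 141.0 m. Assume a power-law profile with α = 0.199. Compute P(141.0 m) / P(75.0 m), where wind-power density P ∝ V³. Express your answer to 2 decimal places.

1.46

Speed ratio: V_B/V_A = (z_B/z_A)^α = (141.0/75.0)^0.199 = (1.8800)^0.199 = 1.13385
Power-density ratio: P_B/P_A = (V_B/V_A)³ = (1.13385)³ = 1.45771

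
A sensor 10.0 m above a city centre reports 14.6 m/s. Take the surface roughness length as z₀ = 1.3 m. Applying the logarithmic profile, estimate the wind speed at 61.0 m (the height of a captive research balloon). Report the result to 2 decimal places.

27.54 m/s

Log law: V(z) ∝ ln(z/z₀), so V₂/V₁ = ln(z₂/z₀) / ln(z₁/z₀).
ln(61.0/1.3) = 3.8485, ln(10.0/1.3) = 2.0402
V₂ = 14.6 × 3.8485/2.0402 = 14.6 × 1.8863 = 27.5403 m/s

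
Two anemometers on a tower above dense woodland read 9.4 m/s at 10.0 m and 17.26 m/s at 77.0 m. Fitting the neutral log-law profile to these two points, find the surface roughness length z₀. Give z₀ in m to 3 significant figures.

Log law: V(z) ∝ ln(z/z₀). With r = V₁/V₂ = 9.4/17.26 = 0.54461,
r · ln(z₂/z₀) = ln(z₁/z₀) ⇒ ln z₀ = (ln z₁ − r·ln z₂)/(1 − r)
ln z₀ = (2.30259 − 0.54461×4.34381) / 0.45539 = -0.1386
z₀ = exp(-0.1386) = 0.8706 m

z₀ ≈ 0.871 m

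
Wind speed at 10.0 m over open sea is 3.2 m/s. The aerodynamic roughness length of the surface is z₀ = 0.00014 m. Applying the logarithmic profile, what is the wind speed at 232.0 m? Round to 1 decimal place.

4.1 m/s

Log law: V(z) ∝ ln(z/z₀), so V₂/V₁ = ln(z₂/z₀) / ln(z₁/z₀).
ln(232.0/0.00014) = 14.3206, ln(10.0/0.00014) = 11.1765
V₂ = 3.2 × 14.3206/11.1765 = 3.2 × 1.2813 = 4.1002 m/s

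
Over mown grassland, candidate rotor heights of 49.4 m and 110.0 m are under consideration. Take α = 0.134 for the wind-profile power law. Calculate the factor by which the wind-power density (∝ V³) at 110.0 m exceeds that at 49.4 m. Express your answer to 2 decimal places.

Speed ratio: V_B/V_A = (z_B/z_A)^α = (110.0/49.4)^0.134 = (2.2267)^0.134 = 1.11324
Power-density ratio: P_B/P_A = (V_B/V_A)³ = (1.11324)³ = 1.37963

1.38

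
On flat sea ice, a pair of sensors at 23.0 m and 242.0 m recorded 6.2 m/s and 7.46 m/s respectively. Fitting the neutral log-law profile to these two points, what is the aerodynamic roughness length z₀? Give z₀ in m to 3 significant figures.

z₀ ≈ 0.000215 m

Log law: V(z) ∝ ln(z/z₀). With r = V₁/V₂ = 6.2/7.46 = 0.83110,
r · ln(z₂/z₀) = ln(z₁/z₀) ⇒ ln z₀ = (ln z₁ − r·ln z₂)/(1 − r)
ln z₀ = (3.13549 − 0.83110×5.48894) / 0.16890 = -8.4449
z₀ = exp(-8.4449) = 0.0002150 m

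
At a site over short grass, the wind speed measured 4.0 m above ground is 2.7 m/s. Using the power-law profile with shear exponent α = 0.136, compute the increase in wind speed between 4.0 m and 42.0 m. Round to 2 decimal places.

1.02 m/s

Power law: V₂ = V₁ · (z₂/z₁)^α = 2.7 × (10.5000)^0.136 = 3.7175 m/s
ΔV = 3.7175 − 2.7 = 1.0175 m/s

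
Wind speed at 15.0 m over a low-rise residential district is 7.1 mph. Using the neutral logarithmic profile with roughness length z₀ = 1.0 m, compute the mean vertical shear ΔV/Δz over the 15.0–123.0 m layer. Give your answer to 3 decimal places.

0.051 mph/m

Log law: V₂ = V₁ · ln(z₂/z₀)/ln(z₁/z₀) = 7.1 × 4.8122/2.7081 = 12.6166 mph
ΔV/Δz = (12.6166 − 7.1)/(123.0 − 15.0) = 5.5166/108.0000 = 0.05108 mph/m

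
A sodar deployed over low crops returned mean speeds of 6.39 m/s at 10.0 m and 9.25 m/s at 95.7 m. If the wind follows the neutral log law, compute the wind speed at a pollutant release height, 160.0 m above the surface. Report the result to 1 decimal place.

9.9 m/s

Log law: V ∝ ln(z/z₀). From the pair, with r = V₁/V₂ = 0.69081,
ln z₀ = (ln z₁ − r·ln z₂)/(1 − r) = (2.3026 − 0.69081×4.5612)/0.30919 = -2.7438 → z₀ = 0.06433 m
V₃ = V₁ · ln(z₃/z₀)/ln(z₁/z₀) = 6.39 × 7.8190/5.0464 = 9.9008 m/s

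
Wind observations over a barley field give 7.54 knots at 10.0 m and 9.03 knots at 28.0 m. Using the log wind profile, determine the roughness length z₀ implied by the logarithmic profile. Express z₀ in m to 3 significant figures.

Log law: V(z) ∝ ln(z/z₀). With r = V₁/V₂ = 7.54/9.03 = 0.83499,
r · ln(z₂/z₀) = ln(z₁/z₀) ⇒ ln z₀ = (ln z₁ − r·ln z₂)/(1 − r)
ln z₀ = (2.30259 − 0.83499×3.33220) / 0.16501 = -2.9077
z₀ = exp(-2.9077) = 0.05460 m

z₀ ≈ 0.0546 m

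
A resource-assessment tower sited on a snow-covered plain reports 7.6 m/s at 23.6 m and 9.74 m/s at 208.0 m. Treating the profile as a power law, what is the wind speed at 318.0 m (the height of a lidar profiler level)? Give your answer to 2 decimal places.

First find α: α = ln(V₂/V₁)/ln(z₂/z₁) = ln(9.74/7.6)/ln(208.0/23.6) = 0.24809/2.17629 = 0.1140
Extrapolate from 208.0 m to 318.0 m: V₃ = 9.74 × (318.0/208.0)^0.1140 = 9.74 × 1.0496 = 10.2229 m/s

10.22 m/s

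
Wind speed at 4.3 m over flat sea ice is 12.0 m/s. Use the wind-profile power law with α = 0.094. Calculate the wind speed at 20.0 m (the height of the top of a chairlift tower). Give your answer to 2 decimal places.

Power-law profile: V₂ = V₁ · (z₂/z₁)^α
V₂ = 12.0 × (20.0/4.3)^0.094 = 12.0 × (4.6512)^0.094
    = 12.0 × 1.1554 = 13.8654 m/s

13.87 m/s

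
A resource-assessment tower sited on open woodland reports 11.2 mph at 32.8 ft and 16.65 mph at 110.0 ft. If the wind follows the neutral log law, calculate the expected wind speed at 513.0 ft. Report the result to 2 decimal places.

Log law: V ∝ ln(z/z₀). From the pair, with r = V₁/V₂ = 0.67267,
ln z₀ = (ln z₁ − r·ln z₂)/(1 − r) = (3.4904 − 0.67267×4.7005)/0.32733 = 1.0037 → z₀ = 2.728 ft
V₃ = V₁ · ln(z₃/z₀)/ln(z₁/z₀) = 11.2 × 5.2366/2.4867 = 23.5851 mph

23.59 mph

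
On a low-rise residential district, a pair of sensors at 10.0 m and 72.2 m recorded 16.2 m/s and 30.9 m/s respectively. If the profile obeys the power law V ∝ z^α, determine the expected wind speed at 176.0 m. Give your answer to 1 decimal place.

41.3 m/s

First find α: α = ln(V₂/V₁)/ln(z₂/z₁) = ln(30.9/16.2)/ln(72.2/10.0) = 0.64574/1.97685 = 0.3267
Extrapolate from 72.2 m to 176.0 m: V₃ = 30.9 × (176.0/72.2)^0.3267 = 30.9 × 1.3378 = 41.3395 m/s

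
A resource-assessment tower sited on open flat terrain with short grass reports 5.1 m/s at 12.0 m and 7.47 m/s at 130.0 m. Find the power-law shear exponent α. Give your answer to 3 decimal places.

Power law: V₂/V₁ = (z₂/z₁)^α ⇒ α = ln(V₂/V₁) / ln(z₂/z₁)
α = ln(7.47/5.1) / ln(130.0/12.0) = ln(1.4647) / ln(10.8333)
  = 0.38165 / 2.38263 = 0.16018

α ≈ 0.160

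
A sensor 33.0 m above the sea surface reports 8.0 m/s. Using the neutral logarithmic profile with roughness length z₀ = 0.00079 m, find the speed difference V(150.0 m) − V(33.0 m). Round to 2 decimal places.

1.14 m/s

Log law: V₂ = V₁ · ln(z₂/z₀)/ln(z₁/z₀) = 8.0 × 12.1541/10.6400 = 9.1384 m/s
ΔV = 9.1384 − 8.0 = 1.1384 m/s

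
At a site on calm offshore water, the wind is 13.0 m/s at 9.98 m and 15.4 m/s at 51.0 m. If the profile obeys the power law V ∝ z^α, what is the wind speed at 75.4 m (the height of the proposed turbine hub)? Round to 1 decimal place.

First find α: α = ln(V₂/V₁)/ln(z₂/z₁) = ln(15.4/13.0)/ln(51.0/9.98) = 0.16942/1.63124 = 0.1039
Extrapolate from 51.0 m to 75.4 m: V₃ = 15.4 × (75.4/51.0)^0.1039 = 15.4 × 1.0414 = 16.0382 m/s

16.0 m/s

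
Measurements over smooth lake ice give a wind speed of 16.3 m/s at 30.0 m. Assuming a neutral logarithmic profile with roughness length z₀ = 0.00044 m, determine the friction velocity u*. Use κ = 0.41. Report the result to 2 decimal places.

u* ≈ 0.60 m/s

Log law: V(z) = (u*/κ) · ln(z/z₀) ⇒ u* = κ · V / ln(z/z₀)
u* = 0.41 × 16.3 / ln(30.0/0.00044) = 0.41 × 16.3 / 11.1299
   = 6.6830 / 11.1299 = 0.6005 m/s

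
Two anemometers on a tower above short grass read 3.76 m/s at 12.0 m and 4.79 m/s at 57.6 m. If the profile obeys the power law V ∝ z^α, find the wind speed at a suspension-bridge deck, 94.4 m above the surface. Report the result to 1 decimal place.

5.2 m/s

First find α: α = ln(V₂/V₁)/ln(z₂/z₁) = ln(4.79/3.76)/ln(57.6/12.0) = 0.24211/1.56862 = 0.1543
Extrapolate from 57.6 m to 94.4 m: V₃ = 4.79 × (94.4/57.6)^0.1543 = 4.79 × 1.0792 = 5.1695 m/s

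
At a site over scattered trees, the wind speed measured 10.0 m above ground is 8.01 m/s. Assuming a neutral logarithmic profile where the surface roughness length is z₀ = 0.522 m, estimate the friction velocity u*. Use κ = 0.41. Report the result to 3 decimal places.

u* ≈ 1.112 m/s

Log law: V(z) = (u*/κ) · ln(z/z₀) ⇒ u* = κ · V / ln(z/z₀)
u* = 0.41 × 8.01 / ln(10.0/0.522) = 0.41 × 8.01 / 2.9527
   = 3.2841 / 2.9527 = 1.1122 m/s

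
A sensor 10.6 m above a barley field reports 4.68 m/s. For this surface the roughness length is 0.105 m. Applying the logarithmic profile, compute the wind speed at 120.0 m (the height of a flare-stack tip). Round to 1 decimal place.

7.1 m/s

Log law: V(z) ∝ ln(z/z₀), so V₂/V₁ = ln(z₂/z₀) / ln(z₁/z₀).
ln(120.0/0.105) = 7.0413, ln(10.6/0.105) = 4.6146
V₂ = 4.68 × 7.0413/4.6146 = 4.68 × 1.5259 = 7.1410 m/s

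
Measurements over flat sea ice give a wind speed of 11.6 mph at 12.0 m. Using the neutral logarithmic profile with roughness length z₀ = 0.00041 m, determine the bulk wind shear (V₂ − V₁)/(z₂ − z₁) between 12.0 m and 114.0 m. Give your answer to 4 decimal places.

Log law: V₂ = V₁ · ln(z₂/z₀)/ln(z₁/z₀) = 11.6 × 12.5356/10.2843 = 14.1393 mph
ΔV/Δz = (14.1393 − 11.6)/(114.0 − 12.0) = 2.5393/102.0000 = 0.02490 mph/m

0.0249 mph/m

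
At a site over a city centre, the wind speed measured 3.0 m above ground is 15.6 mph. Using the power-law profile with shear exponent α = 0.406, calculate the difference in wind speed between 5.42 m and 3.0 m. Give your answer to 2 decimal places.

4.23 mph

Power law: V₂ = V₁ · (z₂/z₁)^α = 15.6 × (1.8067)^0.406 = 19.8343 mph
ΔV = 19.8343 − 15.6 = 4.2343 mph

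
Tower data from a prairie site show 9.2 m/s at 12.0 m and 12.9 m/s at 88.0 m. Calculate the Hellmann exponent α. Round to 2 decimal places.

α ≈ 0.17

Power law: V₂/V₁ = (z₂/z₁)^α ⇒ α = ln(V₂/V₁) / ln(z₂/z₁)
α = ln(12.9/9.2) / ln(88.0/12.0) = ln(1.4022) / ln(7.3333)
  = 0.33802 / 1.99243 = 0.16965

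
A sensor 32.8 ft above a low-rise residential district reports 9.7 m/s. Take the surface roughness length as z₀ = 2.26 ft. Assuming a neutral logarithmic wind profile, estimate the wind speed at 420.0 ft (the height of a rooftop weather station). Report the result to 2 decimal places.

18.95 m/s

Log law: V(z) ∝ ln(z/z₀), so V₂/V₁ = ln(z₂/z₀) / ln(z₁/z₀).
ln(420.0/2.26) = 5.2249, ln(32.8/2.26) = 2.6751
V₂ = 9.7 × 5.2249/2.6751 = 9.7 × 1.9532 = 18.9459 m/s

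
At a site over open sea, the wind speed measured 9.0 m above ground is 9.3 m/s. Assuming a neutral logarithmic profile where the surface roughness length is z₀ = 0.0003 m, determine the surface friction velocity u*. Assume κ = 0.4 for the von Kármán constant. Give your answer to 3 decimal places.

u* ≈ 0.361 m/s

Log law: V(z) = (u*/κ) · ln(z/z₀) ⇒ u* = κ · V / ln(z/z₀)
u* = 0.4 × 9.3 / ln(9.0/0.0003) = 0.4 × 9.3 / 10.3090
   = 3.7200 / 10.3090 = 0.3609 m/s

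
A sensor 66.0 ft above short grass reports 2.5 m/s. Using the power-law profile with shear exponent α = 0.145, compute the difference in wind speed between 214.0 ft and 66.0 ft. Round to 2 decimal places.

Power law: V₂ = V₁ · (z₂/z₁)^α = 2.5 × (3.2424)^0.145 = 2.9649 m/s
ΔV = 2.9649 − 2.5 = 0.4649 m/s

0.46 m/s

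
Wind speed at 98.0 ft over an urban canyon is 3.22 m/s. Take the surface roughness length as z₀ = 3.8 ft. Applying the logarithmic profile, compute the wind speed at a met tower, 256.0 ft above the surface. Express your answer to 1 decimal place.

4.2 m/s

Log law: V(z) ∝ ln(z/z₀), so V₂/V₁ = ln(z₂/z₀) / ln(z₁/z₀).
ln(256.0/3.8) = 4.2102, ln(98.0/3.8) = 3.2500
V₂ = 3.22 × 4.2102/3.2500 = 3.22 × 1.2955 = 4.1714 m/s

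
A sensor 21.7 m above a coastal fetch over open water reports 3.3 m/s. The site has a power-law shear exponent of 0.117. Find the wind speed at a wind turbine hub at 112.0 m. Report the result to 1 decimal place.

Power-law profile: V₂ = V₁ · (z₂/z₁)^α
V₂ = 3.3 × (112.0/21.7)^0.117 = 3.3 × (5.1613)^0.117
    = 3.3 × 1.2117 = 3.9986 m/s

4.0 m/s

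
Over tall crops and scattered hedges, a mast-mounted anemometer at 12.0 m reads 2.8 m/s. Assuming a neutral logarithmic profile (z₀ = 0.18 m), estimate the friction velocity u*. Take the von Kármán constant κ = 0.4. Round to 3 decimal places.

Log law: V(z) = (u*/κ) · ln(z/z₀) ⇒ u* = κ · V / ln(z/z₀)
u* = 0.4 × 2.8 / ln(12.0/0.18) = 0.4 × 2.8 / 4.1997
   = 1.1200 / 4.1997 = 0.2667 m/s

u* ≈ 0.267 m/s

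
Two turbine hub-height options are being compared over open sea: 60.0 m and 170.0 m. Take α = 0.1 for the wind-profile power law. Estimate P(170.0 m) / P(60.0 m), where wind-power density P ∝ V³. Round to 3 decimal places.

1.367

Speed ratio: V_B/V_A = (z_B/z_A)^α = (170.0/60.0)^0.1 = (2.8333)^0.1 = 1.10976
Power-density ratio: P_B/P_A = (V_B/V_A)³ = (1.10976)³ = 1.36675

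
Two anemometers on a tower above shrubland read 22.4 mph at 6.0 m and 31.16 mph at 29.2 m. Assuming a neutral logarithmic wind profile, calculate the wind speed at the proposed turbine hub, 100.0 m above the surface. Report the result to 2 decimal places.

Log law: V ∝ ln(z/z₀). From the pair, with r = V₁/V₂ = 0.71887,
ln z₀ = (ln z₁ − r·ln z₂)/(1 − r) = (1.7918 − 0.71887×3.3742)/0.28113 = -2.2546 → z₀ = 0.1049 m
V₃ = V₁ · ln(z₃/z₀)/ln(z₁/z₀) = 22.4 × 6.8598/4.0463 = 37.9747 mph

37.97 mph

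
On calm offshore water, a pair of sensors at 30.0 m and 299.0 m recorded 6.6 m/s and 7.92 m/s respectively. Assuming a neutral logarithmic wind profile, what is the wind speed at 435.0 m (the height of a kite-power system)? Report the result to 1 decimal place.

8.1 m/s

Log law: V ∝ ln(z/z₀). From the pair, with r = V₁/V₂ = 0.83333,
ln z₀ = (ln z₁ − r·ln z₂)/(1 − r) = (3.4012 − 0.83333×5.7004)/0.16667 = -8.0950 → z₀ = 0.0003051 m
V₃ = V₁ · ln(z₃/z₀)/ln(z₁/z₀) = 6.6 × 14.1704/11.4962 = 8.1352 m/s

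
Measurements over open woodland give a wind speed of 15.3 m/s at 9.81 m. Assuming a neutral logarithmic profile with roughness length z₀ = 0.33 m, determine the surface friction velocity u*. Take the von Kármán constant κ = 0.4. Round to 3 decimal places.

u* ≈ 1.804 m/s

Log law: V(z) = (u*/κ) · ln(z/z₀) ⇒ u* = κ · V / ln(z/z₀)
u* = 0.4 × 15.3 / ln(9.81/0.33) = 0.4 × 15.3 / 3.3921
   = 6.1200 / 3.3921 = 1.8042 m/s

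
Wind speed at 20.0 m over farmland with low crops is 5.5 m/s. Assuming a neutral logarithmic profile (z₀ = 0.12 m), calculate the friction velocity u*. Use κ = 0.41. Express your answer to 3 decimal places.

u* ≈ 0.441 m/s

Log law: V(z) = (u*/κ) · ln(z/z₀) ⇒ u* = κ · V / ln(z/z₀)
u* = 0.41 × 5.5 / ln(20.0/0.12) = 0.41 × 5.5 / 5.1160
   = 2.2550 / 5.1160 = 0.4408 m/s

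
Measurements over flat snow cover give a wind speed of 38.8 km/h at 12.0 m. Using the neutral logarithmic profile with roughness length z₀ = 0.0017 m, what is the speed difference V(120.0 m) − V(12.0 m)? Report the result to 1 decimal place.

Log law: V₂ = V₁ · ln(z₂/z₀)/ln(z₁/z₀) = 38.8 × 11.1646/8.8620 = 48.8812 km/h
ΔV = 48.8812 − 38.8 = 10.0812 km/h

10.1 km/h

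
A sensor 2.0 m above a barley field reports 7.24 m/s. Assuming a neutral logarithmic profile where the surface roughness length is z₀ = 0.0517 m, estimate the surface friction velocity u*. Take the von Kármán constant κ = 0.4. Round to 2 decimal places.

u* ≈ 0.79 m/s

Log law: V(z) = (u*/κ) · ln(z/z₀) ⇒ u* = κ · V / ln(z/z₀)
u* = 0.4 × 7.24 / ln(2.0/0.0517) = 0.4 × 7.24 / 3.6554
   = 2.8960 / 3.6554 = 0.7922 m/s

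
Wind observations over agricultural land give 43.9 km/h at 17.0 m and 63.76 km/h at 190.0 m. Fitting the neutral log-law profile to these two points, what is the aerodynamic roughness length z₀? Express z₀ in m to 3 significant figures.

Log law: V(z) ∝ ln(z/z₀). With r = V₁/V₂ = 43.9/63.76 = 0.68852,
r · ln(z₂/z₀) = ln(z₁/z₀) ⇒ ln z₀ = (ln z₁ − r·ln z₂)/(1 − r)
ln z₀ = (2.83321 − 0.68852×5.24702) / 0.31148 = -2.5025
z₀ = exp(-2.5025) = 0.08188 m

z₀ ≈ 0.0819 m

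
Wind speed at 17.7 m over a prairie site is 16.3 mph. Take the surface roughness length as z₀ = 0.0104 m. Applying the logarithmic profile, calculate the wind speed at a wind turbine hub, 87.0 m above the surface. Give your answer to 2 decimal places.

Log law: V(z) ∝ ln(z/z₀), so V₂/V₁ = ln(z₂/z₀) / ln(z₁/z₀).
ln(87.0/0.0104) = 9.0319, ln(17.7/0.0104) = 7.4395
V₂ = 16.3 × 9.0319/7.4395 = 16.3 × 1.2140 = 19.7888 mph

19.79 mph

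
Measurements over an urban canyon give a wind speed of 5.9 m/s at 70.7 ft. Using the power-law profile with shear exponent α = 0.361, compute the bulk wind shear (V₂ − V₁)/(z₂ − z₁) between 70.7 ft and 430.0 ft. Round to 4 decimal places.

Power law: V₂ = V₁ · (z₂/z₁)^α = 5.9 × (6.0820)^0.361 = 11.3212 m/s
ΔV/Δz = (11.3212 − 5.9)/(430.0 − 70.7) = 5.4212/359.3000 = 0.01509 m/s/ft

0.0151 m/s/ft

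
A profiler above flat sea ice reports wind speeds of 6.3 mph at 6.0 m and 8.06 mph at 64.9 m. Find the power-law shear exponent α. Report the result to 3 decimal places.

α ≈ 0.103

Power law: V₂/V₁ = (z₂/z₁)^α ⇒ α = ln(V₂/V₁) / ln(z₂/z₁)
α = ln(8.06/6.3) / ln(64.9/6.0) = ln(1.2794) / ln(10.8167)
  = 0.24636 / 2.38109 = 0.10347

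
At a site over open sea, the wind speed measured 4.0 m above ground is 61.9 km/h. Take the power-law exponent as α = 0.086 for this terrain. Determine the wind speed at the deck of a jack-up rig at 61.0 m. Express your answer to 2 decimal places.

Power-law profile: V₂ = V₁ · (z₂/z₁)^α
V₂ = 61.9 × (61.0/4.0)^0.086 = 61.9 × (15.2500)^0.086
    = 61.9 × 1.2640 = 78.2441 km/h

78.24 km/h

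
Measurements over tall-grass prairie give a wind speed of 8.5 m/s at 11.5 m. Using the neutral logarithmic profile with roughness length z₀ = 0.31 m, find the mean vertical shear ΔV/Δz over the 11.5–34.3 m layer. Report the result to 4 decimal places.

Log law: V₂ = V₁ · ln(z₂/z₀)/ln(z₁/z₀) = 8.5 × 4.7063/3.6135 = 11.0706 m/s
ΔV/Δz = (11.0706 − 8.5)/(34.3 − 11.5) = 2.5706/22.8000 = 0.11274 m/s/m

0.1127 m/s/m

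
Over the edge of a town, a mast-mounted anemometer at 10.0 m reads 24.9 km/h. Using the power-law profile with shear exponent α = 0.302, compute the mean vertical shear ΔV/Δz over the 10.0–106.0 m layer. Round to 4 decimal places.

0.2698 km/h/m

Power law: V₂ = V₁ · (z₂/z₁)^α = 24.9 × (10.6000)^0.302 = 50.7974 km/h
ΔV/Δz = (50.7974 − 24.9)/(106.0 − 10.0) = 25.8974/96.0000 = 0.26976 km/h/m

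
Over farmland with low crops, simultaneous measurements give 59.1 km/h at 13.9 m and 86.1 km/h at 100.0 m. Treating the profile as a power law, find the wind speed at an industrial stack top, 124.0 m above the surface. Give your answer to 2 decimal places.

89.71 km/h

First find α: α = ln(V₂/V₁)/ln(z₂/z₁) = ln(86.1/59.1)/ln(100.0/13.9) = 0.37628/1.97328 = 0.1907
Extrapolate from 100.0 m to 124.0 m: V₃ = 86.1 × (124.0/100.0)^0.1907 = 86.1 × 1.0419 = 89.7052 km/h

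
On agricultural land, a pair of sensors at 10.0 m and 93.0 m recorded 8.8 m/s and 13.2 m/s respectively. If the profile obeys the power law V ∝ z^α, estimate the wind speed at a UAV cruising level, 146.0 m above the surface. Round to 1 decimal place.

14.3 m/s

First find α: α = ln(V₂/V₁)/ln(z₂/z₁) = ln(13.2/8.8)/ln(93.0/10.0) = 0.40547/2.23001 = 0.1818
Extrapolate from 93.0 m to 146.0 m: V₃ = 13.2 × (146.0/93.0)^0.1818 = 13.2 × 1.0855 = 14.3281 m/s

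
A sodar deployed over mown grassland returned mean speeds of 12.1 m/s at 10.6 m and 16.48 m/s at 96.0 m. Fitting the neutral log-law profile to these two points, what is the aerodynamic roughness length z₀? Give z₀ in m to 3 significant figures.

Log law: V(z) ∝ ln(z/z₀). With r = V₁/V₂ = 12.1/16.48 = 0.73422,
r · ln(z₂/z₀) = ln(z₁/z₀) ⇒ ln z₀ = (ln z₁ − r·ln z₂)/(1 − r)
ln z₀ = (2.36085 − 0.73422×4.56435) / 0.26578 = -3.7264
z₀ = exp(-3.7264) = 0.02408 m

z₀ ≈ 0.0241 m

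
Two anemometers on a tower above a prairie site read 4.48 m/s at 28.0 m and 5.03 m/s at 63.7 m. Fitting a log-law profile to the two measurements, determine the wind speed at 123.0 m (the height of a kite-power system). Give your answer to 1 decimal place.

5.5 m/s

Log law: V ∝ ln(z/z₀). From the pair, with r = V₁/V₂ = 0.89066,
ln z₀ = (ln z₁ − r·ln z₂)/(1 − r) = (3.3322 − 0.89066×4.1542)/0.10934 = -3.3632 → z₀ = 0.03462 m
V₃ = V₁ · ln(z₃/z₀)/ln(z₁/z₀) = 4.48 × 8.1754/6.6954 = 5.4703 m/s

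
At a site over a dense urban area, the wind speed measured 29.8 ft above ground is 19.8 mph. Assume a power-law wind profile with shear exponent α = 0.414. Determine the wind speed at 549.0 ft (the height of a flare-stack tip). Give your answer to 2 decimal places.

Power-law profile: V₂ = V₁ · (z₂/z₁)^α
V₂ = 19.8 × (549.0/29.8)^0.414 = 19.8 × (18.4228)^0.414
    = 19.8 × 3.3409 = 66.1489 mph

66.15 mph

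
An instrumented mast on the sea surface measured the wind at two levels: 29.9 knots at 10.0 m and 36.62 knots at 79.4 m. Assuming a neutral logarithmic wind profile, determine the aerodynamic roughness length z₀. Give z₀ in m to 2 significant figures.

z₀ ≈ 0.00099 m

Log law: V(z) ∝ ln(z/z₀). With r = V₁/V₂ = 29.9/36.62 = 0.81649,
r · ln(z₂/z₀) = ln(z₁/z₀) ⇒ ln z₀ = (ln z₁ − r·ln z₂)/(1 − r)
ln z₀ = (2.30259 − 0.81649×4.37450) / 0.18351 = -6.9162
z₀ = exp(-6.9162) = 0.0009916 m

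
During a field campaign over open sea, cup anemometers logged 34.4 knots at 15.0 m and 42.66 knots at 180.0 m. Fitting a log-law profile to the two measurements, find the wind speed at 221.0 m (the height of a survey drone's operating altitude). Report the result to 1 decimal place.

Log law: V ∝ ln(z/z₀). From the pair, with r = V₁/V₂ = 0.80638,
ln z₀ = (ln z₁ − r·ln z₂)/(1 − r) = (2.7081 − 0.80638×5.1930)/0.19362 = -7.6407 → z₀ = 0.0004805 m
V₃ = V₁ · ln(z₃/z₀)/ln(z₁/z₀) = 34.4 × 13.0389/10.3488 = 43.3421 knots

43.3 knots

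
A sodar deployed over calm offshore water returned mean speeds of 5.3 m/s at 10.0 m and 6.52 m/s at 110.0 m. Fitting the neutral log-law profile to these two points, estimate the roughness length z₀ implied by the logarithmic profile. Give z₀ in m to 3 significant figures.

Log law: V(z) ∝ ln(z/z₀). With r = V₁/V₂ = 5.3/6.52 = 0.81288,
r · ln(z₂/z₀) = ln(z₁/z₀) ⇒ ln z₀ = (ln z₁ − r·ln z₂)/(1 − r)
ln z₀ = (2.30259 − 0.81288×4.70048) / 0.18712 = -8.1145
z₀ = exp(-8.1145) = 0.0002992 m

z₀ ≈ 0.000299 m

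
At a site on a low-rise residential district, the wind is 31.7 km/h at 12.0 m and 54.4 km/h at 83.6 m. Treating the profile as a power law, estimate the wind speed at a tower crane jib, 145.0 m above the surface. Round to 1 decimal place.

63.4 km/h

First find α: α = ln(V₂/V₁)/ln(z₂/z₁) = ln(54.4/31.7)/ln(83.6/12.0) = 0.54005/1.94114 = 0.2782
Extrapolate from 83.6 m to 145.0 m: V₃ = 54.4 × (145.0/83.6)^0.2782 = 54.4 × 1.1656 = 63.4069 km/h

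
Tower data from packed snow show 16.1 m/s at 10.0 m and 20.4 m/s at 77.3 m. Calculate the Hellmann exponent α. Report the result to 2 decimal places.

Power law: V₂/V₁ = (z₂/z₁)^α ⇒ α = ln(V₂/V₁) / ln(z₂/z₁)
α = ln(20.4/16.1) / ln(77.3/10.0) = ln(1.2671) / ln(7.7300)
  = 0.23672 / 2.04511 = 0.11575

α ≈ 0.12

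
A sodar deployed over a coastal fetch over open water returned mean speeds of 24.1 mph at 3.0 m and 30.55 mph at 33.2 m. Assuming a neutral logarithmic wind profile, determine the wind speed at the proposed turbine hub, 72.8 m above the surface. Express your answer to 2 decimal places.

32.66 mph

Log law: V ∝ ln(z/z₀). From the pair, with r = V₁/V₂ = 0.78887,
ln z₀ = (ln z₁ − r·ln z₂)/(1 − r) = (1.0986 − 0.78887×3.5025)/0.21113 = -7.8835 → z₀ = 0.0003769 m
V₃ = V₁ · ln(z₃/z₀)/ln(z₁/z₀) = 24.1 × 12.1713/8.9822 = 32.6567 mph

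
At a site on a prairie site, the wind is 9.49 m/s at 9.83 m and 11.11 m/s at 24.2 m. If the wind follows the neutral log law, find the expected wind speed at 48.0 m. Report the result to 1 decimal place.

Log law: V ∝ ln(z/z₀). From the pair, with r = V₁/V₂ = 0.85419,
ln z₀ = (ln z₁ − r·ln z₂)/(1 − r) = (2.2854 − 0.85419×3.1864)/0.14581 = -2.9921 → z₀ = 0.05018 m
V₃ = V₁ · ln(z₃/z₀)/ln(z₁/z₀) = 9.49 × 6.8633/5.2776 = 12.3415 m/s

12.3 m/s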